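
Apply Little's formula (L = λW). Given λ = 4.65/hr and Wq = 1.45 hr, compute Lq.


Lq = λWq = 4.65·1.45 = 6.7425

Final: 6.7425


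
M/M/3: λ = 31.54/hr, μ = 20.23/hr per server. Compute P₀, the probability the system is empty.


a = λ/μ = 31.54/20.23 = 1.5591; ρ = a/c = 0.5197
Σ_{k=0}^{2} a^k/k! (terms k=0..2) = 1.00000 + 1.55907 + 1.21535 = 3.77442
Tail: a^3/(3!(1−ρ)) = 3.78964/(6·0.4803) = 1.31500
P₀ = 1/(3.77442 + 1.31500) = 1/5.08942 = 0.196486

Final: 0.196486


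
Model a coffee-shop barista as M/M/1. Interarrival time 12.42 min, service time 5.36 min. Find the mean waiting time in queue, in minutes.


λ = 60/12.42 = 4.8309 /hr
μ = 60/5.36 = 11.1940 /hr
ρ = λ/μ = 4.8309/11.1940 = 0.4316
Wq = ρ/(μ−λ) = 0.4316/(11.1940−4.8309) = 0.06782 hr
In minutes: 0.06782·60 = 4.069 min

Final: 4.069 min


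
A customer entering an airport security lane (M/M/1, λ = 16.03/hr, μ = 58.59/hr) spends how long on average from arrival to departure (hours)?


W = 1/(μ−λ) = 1/(58.59 − 16.03) = 1/42.56 = 0.02350 hr

Final: 0.02350 hr


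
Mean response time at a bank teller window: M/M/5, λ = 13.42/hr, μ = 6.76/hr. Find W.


a = 1.9852; ρ = 0.3970; P₀ = 0.136370
Lq = P₀·a^c·ρ/(c!(1−ρ)²) = 0.03827
Wq = Lq/λ = 0.03827/13.42 = 0.002852 hr
W = Wq + 1/μ = 0.002852 + 0.14793 = 0.15078 hr

Final: 0.15078 hr


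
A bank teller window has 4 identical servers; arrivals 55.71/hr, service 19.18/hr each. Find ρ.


ρ = λ/(cμ) = 55.71/(4·19.18) = 55.71/76.72 = 0.7261

Final: 0.7261


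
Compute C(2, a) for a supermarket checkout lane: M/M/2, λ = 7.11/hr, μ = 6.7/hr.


a = λ/μ = 1.0612; ρ = a/2 = 0.5306
P₀ = 0.306680 (from M/M/c formula)
C(c,a) = [a^c/(c!(1−ρ))]·P₀ = [1.12613/(2·0.4694)]·0.306680
= 1.19954·0.306680 = 0.367874

Final: 0.367874


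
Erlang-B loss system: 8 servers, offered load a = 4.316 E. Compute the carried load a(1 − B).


B(8,4.316) = 0.041209 (Erlang-B)
Carried load = a(1 − B) = 4.316·(1 − 0.041209) = 4.316·0.958791 = 4.1381 E

Final: 4.1381 Erlangs


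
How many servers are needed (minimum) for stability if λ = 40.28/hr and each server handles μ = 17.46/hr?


Stability requires cμ > λ ⇔ c > λ/μ.
λ/μ = 40.28/17.46 = 2.3070
Minimum integer c = ⌊2.3070⌋ + 1 = 3
Check: 3·17.46 = 52.38 > 40.28, while 2·17.46 = 34.92 ≤ 40.28

Final: 3 servers


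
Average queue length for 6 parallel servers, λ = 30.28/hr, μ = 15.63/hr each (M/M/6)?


a = λ/μ = 1.9373; ρ = a/6 = 0.3229
P₀ = 0.143917
Lq = P₀·a^c·ρ / (c!·(1−ρ)²) = 0.143917·52.86660·0.3229/(720·0.45849)
= 0.007442

Final: 0.007442


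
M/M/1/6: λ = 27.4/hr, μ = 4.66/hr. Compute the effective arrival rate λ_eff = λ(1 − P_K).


ρ = 5.8798; P_K = (1−ρ)ρ^6/(1−ρ^7) = 0.829930
λ_eff = λ(1 − P_K) = 27.4·(1 − 0.829930) = 27.4·0.170070 = 4.6599 /hr

Final: 4.6599 /hr


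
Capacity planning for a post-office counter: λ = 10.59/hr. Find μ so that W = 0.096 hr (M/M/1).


W = 1/(μ−λ) ⇒ μ − λ = 1/W = 1/0.096 = 10.4167
μ = λ + 1/W = 10.59 + 10.4167 = 21.0067 per hr

Final: 21.0067 /hr


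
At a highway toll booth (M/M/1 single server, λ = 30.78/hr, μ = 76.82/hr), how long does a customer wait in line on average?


ρ = 30.78/76.82 = 0.4007
Wq = ρ/(μ−λ) = 0.4007/(76.82 − 30.78) = 0.4007/46.04 = 0.008703 hr

Final: 0.008703 hr


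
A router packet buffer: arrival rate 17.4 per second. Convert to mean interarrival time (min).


Mean interarrival time = 1/λ = 1/17.4 second = 0.05747 second
In minutes: 0.05747 × 0.0166667 = 0.0009579 min

Final: 0.0009579 min


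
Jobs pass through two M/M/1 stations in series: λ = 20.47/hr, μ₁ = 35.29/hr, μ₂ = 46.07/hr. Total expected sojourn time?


Each node sees arrival rate λ = 20.47/hr (tandem ⇒ throughput preserved).
W₁ = 1/(μ₁−λ) = 1/(35.29−20.47) = 0.06748 hr
W₂ = 1/(μ₂−λ) = 1/(46.07−20.47) = 0.03906 hr
W_total = W₁ + W₂ = 0.06748 + 0.03906 = 0.10654 hr

Final: 0.10654 hr


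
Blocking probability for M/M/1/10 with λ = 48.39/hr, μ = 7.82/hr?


ρ = λ/μ = 48.39/7.82 = 6.1880
P_K = (1−ρ)ρ^K/(1−ρ^(K+1)) = (-5.1880·82316840.041988)/(1 − 509374921.947803)
= -427058081.905815/-509374920.947803 = 0.838396

Final: 0.838396


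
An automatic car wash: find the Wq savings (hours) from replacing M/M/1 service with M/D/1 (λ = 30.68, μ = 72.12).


ρ = 30.68/72.12 = 0.4254
Wq(M/M/1) = ρ/(μ−λ) = 0.4254/41.44 = 0.01027 hr
Wq(M/D/1) = ρ/(2(μ−λ)) = 0.005133 hr
Savings = 0.01027 − 0.005133 = 0.005133 hr

Final: 0.005133 hr


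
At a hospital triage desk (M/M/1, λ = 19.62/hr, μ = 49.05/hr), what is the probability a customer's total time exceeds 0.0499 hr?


W ~ Exponential(μ−λ) for M/M/1.
μ − λ = 49.05 − 19.62 = 29.4300
P(W > t) = e^{−(μ−λ)t} = e^{−1.4686} = 0.230258

Final: 0.230258


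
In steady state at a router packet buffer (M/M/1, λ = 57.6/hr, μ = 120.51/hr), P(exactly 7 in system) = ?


ρ = 57.6/120.51 = 0.4780
P_n = (1−ρ)·ρ^n = (1 − 0.4780)·0.4780^7 = 0.5220·0.005699 = 0.002975

Final: 0.002975


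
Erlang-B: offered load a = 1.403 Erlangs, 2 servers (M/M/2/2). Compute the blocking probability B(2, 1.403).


B(c,a) = (a^c/c!) / Σ_{k=0}^{c} a^k/k!
a^2/2! = 0.984205
Σ terms (k=0..2): 1.00000 + 1.40300 + 0.98420 = 3.387205
B = 0.984205/3.387205 = 0.290565

Final: 0.290565


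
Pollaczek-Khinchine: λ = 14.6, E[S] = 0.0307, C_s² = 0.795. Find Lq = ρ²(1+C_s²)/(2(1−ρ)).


ρ = λ·E[S] = 14.6·0.0307 = 0.4482
Lq = ρ²(1+C_s²)/(2(1−ρ)) = 0.2009·(1+0.795)/(2·0.5518)
= 0.2009·1.7950/1.1036 = 0.32678

Final: 0.32678


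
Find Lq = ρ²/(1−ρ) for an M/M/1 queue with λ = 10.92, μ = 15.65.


ρ = 10.92/15.65 = 0.6978
Lq = ρ²/(1−ρ) = 0.4869/0.3022 = 1.6109

Final: 1.6109


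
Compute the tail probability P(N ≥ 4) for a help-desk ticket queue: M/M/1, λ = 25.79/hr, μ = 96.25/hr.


ρ = 25.79/96.25 = 0.2679
P(N ≥ n) = ρ^n = 0.2679^4 = 0.005155

Final: 0.005155


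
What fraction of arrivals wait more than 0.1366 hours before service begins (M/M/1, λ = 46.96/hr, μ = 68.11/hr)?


ρ = 46.96/68.11 = 0.6895
P(Wq > t) = ρ·e^{−(μ−λ)t} = 0.6895·e^{−2.8891}
= 0.6895·0.055627 = 0.038353

Final: 0.038353


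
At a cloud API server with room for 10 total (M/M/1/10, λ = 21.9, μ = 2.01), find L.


ρ = 21.9/2.01 = 10.8955
L = ρ[1 − (K+1)ρ^K + Kρ^(K+1)] / [(1−ρ)(1−ρ^(K+1))]
Numerator: 10.8955·(1 − 11·23576567366.400162 + 10·256879017574.210693) = 25162641676720.519531
Denominator: (-9.8955)·(-256879017573.210693) = 2541952069418.487793
L = 25162641676720.519531/2541952069418.487793 = 9.8989

Final: 9.8989


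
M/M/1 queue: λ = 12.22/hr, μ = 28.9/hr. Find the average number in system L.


ρ = λ/μ = 12.22/28.9 = 0.4228
L = ρ/(1−ρ) = 0.4228/(1 − 0.4228) = 0.4228/0.5772 = 0.7326

Final: 0.7326


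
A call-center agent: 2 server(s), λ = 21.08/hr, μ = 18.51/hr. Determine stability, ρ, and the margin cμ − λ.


Total capacity cμ = 2·18.51 = 37.02/hr
ρ = λ/(cμ) = 21.08/37.02 = 0.5694
Stable ⇔ ρ < 1: YES
Spare capacity = cμ − λ = 37.02 − 21.08 = 15.94/hr

Final: ρ = 0.5694; stable; margin = 15.94/hr


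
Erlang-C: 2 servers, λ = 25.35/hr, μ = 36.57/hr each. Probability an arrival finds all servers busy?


a = λ/μ = 0.6932; ρ = a/2 = 0.3466
P₀ = 0.485227 (from M/M/c formula)
C(c,a) = [a^c/(c!(1−ρ))]·P₀ = [0.48051/(2·0.6534)]·0.485227
= 0.36770·0.485227 = 0.178418

Final: 0.178418


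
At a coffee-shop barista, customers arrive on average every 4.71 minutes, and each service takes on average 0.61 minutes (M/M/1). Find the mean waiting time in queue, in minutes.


λ = 60/4.71 = 12.7389 /hr
μ = 60/0.61 = 98.3607 /hr
ρ = λ/μ = 12.7389/98.3607 = 0.1295
Wq = ρ/(μ−λ) = 0.1295/(98.3607−12.7389) = 0.001513 hr
In minutes: 0.001513·60 = 0.09076 min

Final: 0.09076 min


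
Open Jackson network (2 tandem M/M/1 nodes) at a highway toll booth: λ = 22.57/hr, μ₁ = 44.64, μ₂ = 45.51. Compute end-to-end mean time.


Each node sees arrival rate λ = 22.57/hr (tandem ⇒ throughput preserved).
W₁ = 1/(μ₁−λ) = 1/(44.64−22.57) = 0.04531 hr
W₂ = 1/(μ₂−λ) = 1/(45.51−22.57) = 0.04359 hr
W_total = W₁ + W₂ = 0.04531 + 0.04359 = 0.08890 hr

Final: 0.08890 hr


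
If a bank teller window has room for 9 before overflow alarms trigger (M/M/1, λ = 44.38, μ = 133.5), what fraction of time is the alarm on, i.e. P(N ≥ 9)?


ρ = 44.38/133.5 = 0.3324
P(N ≥ n) = ρ^n = 0.3324^9 = 0.00004959

Final: 0.00004959


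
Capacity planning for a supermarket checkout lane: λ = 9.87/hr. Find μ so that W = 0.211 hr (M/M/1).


W = 1/(μ−λ) ⇒ μ − λ = 1/W = 1/0.211 = 4.7393
μ = λ + 1/W = 9.87 + 4.7393 = 14.6093 per hr

Final: 14.6093 /hr


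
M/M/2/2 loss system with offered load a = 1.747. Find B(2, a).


B(c,a) = (a^c/c!) / Σ_{k=0}^{c} a^k/k!
a^2/2! = 1.526005
Σ terms (k=0..2): 1.00000 + 1.74700 + 1.52600 = 4.273005
B = 1.526005/4.273005 = 0.357127

Final: 0.357127


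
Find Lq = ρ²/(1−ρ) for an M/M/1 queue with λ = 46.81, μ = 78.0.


ρ = 46.81/78.0 = 0.6001
Lq = ρ²/(1−ρ) = 0.3602/0.3999 = 0.9007

Final: 0.9007


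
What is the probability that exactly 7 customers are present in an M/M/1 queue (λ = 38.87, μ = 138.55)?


ρ = 38.87/138.55 = 0.2805
P_n = (1−ρ)·ρ^n = (1 − 0.2805)·0.2805^7 = 0.7195·0.0001368 = 0.00009841

Final: 0.00009841


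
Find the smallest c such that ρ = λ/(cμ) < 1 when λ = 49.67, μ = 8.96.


Stability requires cμ > λ ⇔ c > λ/μ.
λ/μ = 49.67/8.96 = 5.5435
Minimum integer c = ⌊5.5435⌋ + 1 = 6
Check: 6·8.96 = 53.76 > 49.67, while 5·8.96 = 44.80 ≤ 49.67

Final: 6 servers


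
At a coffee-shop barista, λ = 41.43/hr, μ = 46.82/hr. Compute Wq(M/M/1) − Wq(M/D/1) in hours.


ρ = 41.43/46.82 = 0.8849
Wq(M/M/1) = ρ/(μ−λ) = 0.8849/5.39 = 0.16417 hr
Wq(M/D/1) = ρ/(2(μ−λ)) = 0.08209 hr
Savings = 0.16417 − 0.08209 = 0.08209 hr

Final: 0.08209 hr


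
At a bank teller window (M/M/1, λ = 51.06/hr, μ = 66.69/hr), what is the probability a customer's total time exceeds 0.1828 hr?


W ~ Exponential(μ−λ) for M/M/1.
μ − λ = 66.69 − 51.06 = 15.6300
P(W > t) = e^{−(μ−λ)t} = e^{−2.8572} = 0.057431

Final: 0.057431


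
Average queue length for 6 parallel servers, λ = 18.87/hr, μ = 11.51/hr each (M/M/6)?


a = λ/μ = 1.6394; ρ = a/6 = 0.2732
P₀ = 0.194003
Lq = P₀·a^c·ρ / (c!·(1−ρ)²) = 0.194003·19.41688·0.2732/(720·0.52818)
= 0.002707

Final: 0.002707


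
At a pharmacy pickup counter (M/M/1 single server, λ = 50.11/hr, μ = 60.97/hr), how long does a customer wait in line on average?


ρ = 50.11/60.97 = 0.8219
Wq = ρ/(μ−λ) = 0.8219/(60.97 − 50.11) = 0.8219/10.86 = 0.07568 hr

Final: 0.07568 hr


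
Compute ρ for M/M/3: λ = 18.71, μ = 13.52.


ρ = λ/(cμ) = 18.71/(3·13.52) = 18.71/40.56 = 0.4613

Final: 0.4613


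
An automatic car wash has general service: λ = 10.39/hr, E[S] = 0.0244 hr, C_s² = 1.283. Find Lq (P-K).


ρ = λ·E[S] = 10.39·0.0244 = 0.2535
Lq = ρ²(1+C_s²)/(2(1−ρ)) = 0.06427·(1+1.283)/(2·0.7465)
= 0.06427·2.2830/1.4930 = 0.09828

Final: 0.09828


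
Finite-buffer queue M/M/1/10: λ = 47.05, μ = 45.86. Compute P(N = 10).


ρ = λ/μ = 47.05/45.86 = 1.0259
P_K = (1−ρ)ρ^K/(1−ρ^(K+1)) = (-0.02595·1.291980)/(1 − 1.325505)
= -0.033525/-0.325505 = 0.102994

Final: 0.102994


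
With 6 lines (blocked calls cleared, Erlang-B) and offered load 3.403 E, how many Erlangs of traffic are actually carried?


B(6,3.403) = 0.076193 (Erlang-B)
Carried load = a(1 − B) = 3.403·(1 − 0.076193) = 3.403·0.923807 = 3.1437 E

Final: 3.1437 Erlangs


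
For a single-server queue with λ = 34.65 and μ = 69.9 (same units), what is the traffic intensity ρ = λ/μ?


ρ = λ/μ = 34.65/69.9 = 0.4957

Final: 0.4957


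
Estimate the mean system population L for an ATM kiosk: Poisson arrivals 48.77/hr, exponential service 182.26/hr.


ρ = λ/μ = 48.77/182.26 = 0.2676
L = ρ/(1−ρ) = 0.2676/(1 − 0.2676) = 0.2676/0.7324 = 0.3653

Final: 0.3653


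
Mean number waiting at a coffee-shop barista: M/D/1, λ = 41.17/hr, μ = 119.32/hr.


ρ = 41.17/119.32 = 0.3450
M/D/1: Lq = ρ²/(2(1−ρ)) = 0.1191/(2·0.6550) = 0.09088

Final: 0.09088


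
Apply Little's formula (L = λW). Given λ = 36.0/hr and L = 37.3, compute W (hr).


W = L/λ = 37.3/36.0 = 1.0361 hr

Final: 1.0361 hr


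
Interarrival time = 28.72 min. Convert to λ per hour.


λ = 1/(interarrival time) in consistent units.
1 hour = 60 min, so λ = 60/28.72 = 2.0891 per hour

Final: 2.0891 /hr


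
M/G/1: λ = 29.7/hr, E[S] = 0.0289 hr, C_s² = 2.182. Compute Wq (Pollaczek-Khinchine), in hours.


ρ = λ·E[S] = 29.7·0.0289 = 0.8583
E[S²] = E[S]²(1+C_s²) = 0.0289²·(1+2.182) = 0.002658
Wq = λ·E[S²]/(2(1−ρ)) = 29.7·0.002658/(2·0.1417) = 0.27858 hr

Final: 0.27858 hr


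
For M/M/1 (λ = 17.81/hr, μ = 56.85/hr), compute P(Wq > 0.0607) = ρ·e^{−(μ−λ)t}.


ρ = 17.81/56.85 = 0.3133
P(Wq > t) = ρ·e^{−(μ−λ)t} = 0.3133·e^{−2.3697}
= 0.3133·0.093506 = 0.029294

Final: 0.029294


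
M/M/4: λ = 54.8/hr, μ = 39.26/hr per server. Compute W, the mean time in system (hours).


a = 1.3958; ρ = 0.3490; P₀ = 0.245931
Lq = P₀·a^c·ρ/(c!(1−ρ)²) = 0.03202
Wq = Lq/λ = 0.03202/54.8 = 0.0005844 hr
W = Wq + 1/μ = 0.0005844 + 0.02547 = 0.02606 hr

Final: 0.02606 hr


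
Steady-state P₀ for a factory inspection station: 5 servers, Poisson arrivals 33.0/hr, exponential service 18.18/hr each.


a = λ/μ = 33.0/18.18 = 1.8152; ρ = a/c = 0.3630
Σ_{k=0}^{4} a^k/k! (terms k=0..4) = 1.00000 + 1.81518 + 1.64744 + 0.99680 + 0.45234 = 5.91177
Tail: a^5/(5!(1−ρ)) = 19.70608/(120·0.6370) = 0.25781
P₀ = 1/(5.91177 + 0.25781) = 1/6.16958 = 0.162086

Final: 0.162086


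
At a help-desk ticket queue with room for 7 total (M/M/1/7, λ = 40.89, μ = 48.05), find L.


ρ = 40.89/48.05 = 0.8510
L = ρ[1 − (K+1)ρ^K + Kρ^(K+1)] / [(1−ρ)(1−ρ^(K+1))]
Numerator: 0.8510·(1 − 8·0.323196 + 7·0.275036) = 0.289068
Denominator: (0.1490)·(0.724964) = 0.108028
L = 0.289068/0.108028 = 2.6759

Final: 2.6759


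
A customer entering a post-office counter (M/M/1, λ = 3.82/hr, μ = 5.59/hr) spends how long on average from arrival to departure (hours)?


W = 1/(μ−λ) = 1/(5.59 − 3.82) = 1/1.77 = 0.5650 hr

Final: 0.5650 hr


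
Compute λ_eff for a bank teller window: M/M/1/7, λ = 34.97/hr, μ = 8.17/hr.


ρ = 4.2803; P_K = (1−ρ)ρ^7/(1−ρ^8) = 0.766378
λ_eff = λ(1 − P_K) = 34.97·(1 − 0.766378) = 34.97·0.233622 = 8.1698 /hr

Final: 8.1698 /hr


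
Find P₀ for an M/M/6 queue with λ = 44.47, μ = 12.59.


a = λ/μ = 44.47/12.59 = 3.5322; ρ = a/c = 0.5887
Σ_{k=0}^{5} a^k/k! (terms k=0..5) = 1.00000 + 3.53217 + 6.23811 + 7.34468 + 6.48566 + 4.58169 = 29.18231
Tail: a^6/(6!(1−ρ)) = 1941.99629/(720·0.4113) = 6.55770
P₀ = 1/(29.18231 + 6.55770) = 1/35.74001 = 0.027980

Final: 0.027980


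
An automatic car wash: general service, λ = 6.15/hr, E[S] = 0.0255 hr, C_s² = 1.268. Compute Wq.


ρ = λ·E[S] = 6.15·0.0255 = 0.1568
E[S²] = E[S]²(1+C_s²) = 0.0255²·(1+1.268) = 0.001475
Wq = λ·E[S²]/(2(1−ρ)) = 6.15·0.001475/(2·0.8432) = 0.005378 hr

Final: 0.005378 hr


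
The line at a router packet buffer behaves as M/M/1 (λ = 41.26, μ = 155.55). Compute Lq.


ρ = 41.26/155.55 = 0.2653
Lq = ρ²/(1−ρ) = 0.07036/0.7347 = 0.09576

Final: 0.09576


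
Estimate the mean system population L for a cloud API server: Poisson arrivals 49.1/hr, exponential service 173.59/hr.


ρ = λ/μ = 49.1/173.59 = 0.2829
L = ρ/(1−ρ) = 0.2829/(1 − 0.2829) = 0.2829/0.7171 = 0.3944

Final: 0.3944


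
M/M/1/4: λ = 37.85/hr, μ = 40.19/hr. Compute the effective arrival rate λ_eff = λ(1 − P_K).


ρ = 0.9418; P_K = (1−ρ)ρ^4/(1−ρ^5) = 0.176752
λ_eff = λ(1 − P_K) = 37.85·(1 − 0.176752) = 37.85·0.823248 = 31.1599 /hr

Final: 31.1599 /hr


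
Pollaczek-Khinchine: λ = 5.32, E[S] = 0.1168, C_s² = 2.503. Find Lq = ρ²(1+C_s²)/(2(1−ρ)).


ρ = λ·E[S] = 5.32·0.1168 = 0.6214
Lq = ρ²(1+C_s²)/(2(1−ρ)) = 0.3861·(1+2.503)/(2·0.3786)
= 0.3861·3.5030/0.7572 = 1.78612

Final: 1.78612


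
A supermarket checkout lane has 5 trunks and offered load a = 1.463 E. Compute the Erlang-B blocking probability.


B(c,a) = (a^c/c!) / Σ_{k=0}^{c} a^k/k!
a^5/5! = 0.055852
Σ terms (k=0..5): 1.00000 + 1.46300 + 1.07018 + 0.52189 + 0.19088 + 0.05585 = 4.301812
B = 0.055852/4.301812 = 0.012983

Final: 0.012983


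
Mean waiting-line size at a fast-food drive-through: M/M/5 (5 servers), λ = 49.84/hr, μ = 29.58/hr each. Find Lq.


a = λ/μ = 1.6849; ρ = a/5 = 0.3370
P₀ = 0.184906
Lq = P₀·a^c·ρ / (c!·(1−ρ)²) = 0.184906·13.57999·0.3370/(120·0.43959)
= 0.01604

Final: 0.01604


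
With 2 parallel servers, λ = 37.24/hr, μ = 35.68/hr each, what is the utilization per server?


ρ = λ/(cμ) = 37.24/(2·35.68) = 37.24/71.36 = 0.5219

Final: 0.5219


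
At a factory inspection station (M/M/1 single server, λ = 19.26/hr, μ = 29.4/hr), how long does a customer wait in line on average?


ρ = 19.26/29.4 = 0.6551
Wq = ρ/(μ−λ) = 0.6551/(29.4 − 19.26) = 0.6551/10.14 = 0.06461 hr

Final: 0.06461 hr


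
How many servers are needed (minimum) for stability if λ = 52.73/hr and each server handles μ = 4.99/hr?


Stability requires cμ > λ ⇔ c > λ/μ.
λ/μ = 52.73/4.99 = 10.5671
Minimum integer c = ⌊10.5671⌋ + 1 = 11
Check: 11·4.99 = 54.89 > 52.73, while 10·4.99 = 49.90 ≤ 52.73

Final: 11 servers


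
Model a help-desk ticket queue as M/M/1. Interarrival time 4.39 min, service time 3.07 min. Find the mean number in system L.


λ = 60/4.39 = 13.6674 /hr
μ = 60/3.07 = 19.5440 /hr
ρ = λ/μ = 13.6674/19.5440 = 0.6993
L = ρ/(1−ρ) = 0.6993/0.3007 = 2.3258

Final: 2.3258


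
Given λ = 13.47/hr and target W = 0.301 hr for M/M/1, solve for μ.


W = 1/(μ−λ) ⇒ μ − λ = 1/W = 1/0.301 = 3.3223
μ = λ + 1/W = 13.47 + 3.3223 = 16.7923 per hr

Final: 16.7923 /hr


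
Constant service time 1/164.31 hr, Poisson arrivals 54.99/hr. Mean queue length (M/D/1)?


ρ = 54.99/164.31 = 0.3347
M/D/1: Lq = ρ²/(2(1−ρ)) = 0.1120/(2·0.6653) = 0.08417

Final: 0.08417


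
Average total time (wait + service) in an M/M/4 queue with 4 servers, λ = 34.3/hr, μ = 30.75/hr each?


a = 1.1154; ρ = 0.2789; P₀ = 0.326977
Lq = P₀·a^c·ρ/(c!(1−ρ)²) = 0.01131
Wq = Lq/λ = 0.01131/34.3 = 0.0003297 hr
W = Wq + 1/μ = 0.0003297 + 0.03252 = 0.03285 hr

Final: 0.03285 hr


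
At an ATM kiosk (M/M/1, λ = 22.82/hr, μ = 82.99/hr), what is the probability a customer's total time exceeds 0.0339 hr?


W ~ Exponential(μ−λ) for M/M/1.
μ − λ = 82.99 − 22.82 = 60.1700
P(W > t) = e^{−(μ−λ)t} = e^{−2.0398} = 0.130060

Final: 0.130060


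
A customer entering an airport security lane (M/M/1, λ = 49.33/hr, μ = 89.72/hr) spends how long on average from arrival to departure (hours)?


W = 1/(μ−λ) = 1/(89.72 − 49.33) = 1/40.39 = 0.02476 hr

Final: 0.02476 hr


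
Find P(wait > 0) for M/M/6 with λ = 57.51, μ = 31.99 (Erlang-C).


a = λ/μ = 1.7977; ρ = a/6 = 0.2996
P₀ = 0.165544 (from M/M/c formula)
C(c,a) = [a^c/(c!(1−ρ))]·P₀ = [33.75785/(720·0.7004)]·0.165544
= 0.06694·0.165544 = 0.011082

Final: 0.011082


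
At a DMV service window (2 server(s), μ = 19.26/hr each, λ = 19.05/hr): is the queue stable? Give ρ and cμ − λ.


Total capacity cμ = 2·19.26 = 38.52/hr
ρ = λ/(cμ) = 19.05/38.52 = 0.4945
Stable ⇔ ρ < 1: YES
Spare capacity = cμ − λ = 38.52 − 19.05 = 19.47/hr

Final: ρ = 0.4945; stable; margin = 19.47/hr


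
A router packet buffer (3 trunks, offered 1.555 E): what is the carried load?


B(3,1.555) = 0.142728 (Erlang-B)
Carried load = a(1 − B) = 1.555·(1 − 0.142728) = 1.555·0.857272 = 1.3331 E

Final: 1.3331 Erlangs


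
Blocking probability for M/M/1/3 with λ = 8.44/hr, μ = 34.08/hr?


ρ = λ/μ = 8.44/34.08 = 0.2477
P_K = (1−ρ)ρ^K/(1−ρ^(K+1)) = (0.7523·0.015189)/(1 − 0.003762)
= 0.011427/0.996238 = 0.011471

Final: 0.011471


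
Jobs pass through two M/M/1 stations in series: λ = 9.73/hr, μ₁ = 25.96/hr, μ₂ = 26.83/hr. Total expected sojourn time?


Each node sees arrival rate λ = 9.73/hr (tandem ⇒ throughput preserved).
W₁ = 1/(μ₁−λ) = 1/(25.96−9.73) = 0.06161 hr
W₂ = 1/(μ₂−λ) = 1/(26.83−9.73) = 0.05848 hr
W_total = W₁ + W₂ = 0.06161 + 0.05848 = 0.12009 hr

Final: 0.12009 hr


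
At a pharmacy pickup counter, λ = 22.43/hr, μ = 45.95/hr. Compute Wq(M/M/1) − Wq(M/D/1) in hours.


ρ = 22.43/45.95 = 0.4881
Wq(M/M/1) = ρ/(μ−λ) = 0.4881/23.52 = 0.02075 hr
Wq(M/D/1) = ρ/(2(μ−λ)) = 0.01038 hr
Savings = 0.02075 − 0.01038 = 0.01038 hr

Final: 0.01038 hr


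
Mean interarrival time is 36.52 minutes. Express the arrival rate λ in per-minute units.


λ = 1/(interarrival time) in consistent units.
1 minute = 1 min, so λ = 1/36.52 = 0.02738 per minute

Final: 0.02738 /min


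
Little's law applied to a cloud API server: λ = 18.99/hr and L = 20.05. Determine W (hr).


W = L/λ = 20.05/18.99 = 1.0558 hr

Final: 1.0558 hr


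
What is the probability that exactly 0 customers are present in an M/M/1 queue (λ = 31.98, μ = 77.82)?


ρ = 31.98/77.82 = 0.4109
P_n = (1−ρ)·ρ^n = (1 − 0.4109)·0.4109^0 = 0.5891·1.000000 = 0.589052

Final: 0.589052


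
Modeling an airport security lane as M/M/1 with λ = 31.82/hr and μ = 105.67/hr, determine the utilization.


ρ = λ/μ = 31.82/105.67 = 0.3011

Final: 0.3011


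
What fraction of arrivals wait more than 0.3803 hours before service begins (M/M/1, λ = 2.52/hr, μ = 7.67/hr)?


ρ = 2.52/7.67 = 0.3286
P(Wq > t) = ρ·e^{−(μ−λ)t} = 0.3286·e^{−1.9585}
= 0.3286·0.141064 = 0.046347

Final: 0.046347


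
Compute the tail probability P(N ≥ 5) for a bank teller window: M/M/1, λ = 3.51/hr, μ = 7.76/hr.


ρ = 3.51/7.76 = 0.4523
P(N ≥ n) = ρ^n = 0.4523^5 = 0.018933

Final: 0.018933


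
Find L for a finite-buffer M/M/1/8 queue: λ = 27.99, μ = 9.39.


ρ = 27.99/9.39 = 2.9808
L = ρ[1 − (K+1)ρ^K + Kρ^(K+1)] / [(1−ρ)(1−ρ^(K+1))]
Numerator: 2.9808·(1 − 9·6233.018984 + 8·18579.574159) = 275847.329442
Denominator: (-1.9808)·(-18578.574159) = 36801.009516
L = 275847.329442/36801.009516 = 7.4956

Final: 7.4956


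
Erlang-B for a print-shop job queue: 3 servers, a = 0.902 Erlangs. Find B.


B(c,a) = (a^c/c!) / Σ_{k=0}^{c} a^k/k!
a^3/3! = 0.122312
Σ terms (k=0..3): 1.00000 + 0.90200 + 0.40680 + 0.12231 = 2.431114
B = 0.122312/2.431114 = 0.050311

Final: 0.050311


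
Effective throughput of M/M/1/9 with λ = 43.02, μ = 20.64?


ρ = 2.0843; P_K = (1−ρ)ρ^9/(1−ρ^10) = 0.520560
λ_eff = λ(1 − P_K) = 43.02·(1 − 0.520560) = 43.02·0.479440 = 20.6255 /hr

Final: 20.6255 /hr


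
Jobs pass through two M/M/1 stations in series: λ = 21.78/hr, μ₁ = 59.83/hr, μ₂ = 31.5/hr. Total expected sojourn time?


Each node sees arrival rate λ = 21.78/hr (tandem ⇒ throughput preserved).
W₁ = 1/(μ₁−λ) = 1/(59.83−21.78) = 0.02628 hr
W₂ = 1/(μ₂−λ) = 1/(31.5−21.78) = 0.10288 hr
W_total = W₁ + W₂ = 0.02628 + 0.10288 = 0.12916 hr

Final: 0.12916 hr


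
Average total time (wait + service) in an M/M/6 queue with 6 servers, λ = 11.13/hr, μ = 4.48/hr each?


a = 2.4844; ρ = 0.4141; P₀ = 0.082923
Lq = P₀·a^c·ρ/(c!(1−ρ)²) = 0.03266
Wq = Lq/λ = 0.03266/11.13 = 0.002934 hr
W = Wq + 1/μ = 0.002934 + 0.22321 = 0.22615 hr

Final: 0.22615 hr


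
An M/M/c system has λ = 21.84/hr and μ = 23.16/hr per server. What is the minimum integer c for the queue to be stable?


Stability requires cμ > λ ⇔ c > λ/μ.
λ/μ = 21.84/23.16 = 0.9430
Minimum integer c = ⌊0.9430⌋ + 1 = 1
Check: 1·23.16 = 23.16 > 21.84, while 0·23.16 = 0.00 ≤ 21.84

Final: 1 servers


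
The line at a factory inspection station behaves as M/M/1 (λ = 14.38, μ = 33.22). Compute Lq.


ρ = 14.38/33.22 = 0.4329
Lq = ρ²/(1−ρ) = 0.1874/0.5671 = 0.3304

Final: 0.3304


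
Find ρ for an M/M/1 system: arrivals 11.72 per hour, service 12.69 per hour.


ρ = λ/μ = 11.72/12.69 = 0.9236

Final: 0.9236


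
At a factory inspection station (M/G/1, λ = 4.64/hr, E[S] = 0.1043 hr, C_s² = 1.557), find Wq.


ρ = λ·E[S] = 4.64·0.1043 = 0.4840
E[S²] = E[S]²(1+C_s²) = 0.1043²·(1+1.557) = 0.027816
Wq = λ·E[S²]/(2(1−ρ)) = 4.64·0.027816/(2·0.5160) = 0.12505 hr

Final: 0.12505 hr


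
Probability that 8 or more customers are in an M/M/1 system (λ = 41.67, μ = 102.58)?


ρ = 41.67/102.58 = 0.4062
P(N ≥ n) = ρ^n = 0.4062^8 = 0.0007415

Final: 0.0007415


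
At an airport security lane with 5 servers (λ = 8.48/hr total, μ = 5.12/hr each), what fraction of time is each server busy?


ρ = λ/(cμ) = 8.48/(5·5.12) = 8.48/25.60 = 0.3312

Final: 0.3312


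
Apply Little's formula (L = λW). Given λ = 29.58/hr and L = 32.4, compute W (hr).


W = L/λ = 32.4/29.58 = 1.0953 hr

Final: 1.0953 hr


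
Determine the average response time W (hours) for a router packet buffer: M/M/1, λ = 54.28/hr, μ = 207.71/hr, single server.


W = 1/(μ−λ) = 1/(207.71 − 54.28) = 1/153.43 = 0.006518 hr

Final: 0.006518 hr


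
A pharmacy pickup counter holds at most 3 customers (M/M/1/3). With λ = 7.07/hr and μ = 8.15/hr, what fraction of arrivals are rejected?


ρ = λ/μ = 7.07/8.15 = 0.8675
P_K = (1−ρ)ρ^K/(1−ρ^(K+1)) = (0.1325·0.652808)/(1 − 0.566301)
= 0.086507/0.433699 = 0.199463

Final: 0.199463


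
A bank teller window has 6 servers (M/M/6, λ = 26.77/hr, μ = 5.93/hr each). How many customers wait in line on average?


a = λ/μ = 4.5143; ρ = a/6 = 0.7524
P₀ = 0.008973
Lq = P₀·a^c·ρ / (c!·(1−ρ)²) = 0.008973·8463.73519·0.7524/(720·0.06131)
= 1.29447

Final: 1.29447


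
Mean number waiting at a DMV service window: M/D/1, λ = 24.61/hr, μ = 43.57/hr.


ρ = 24.61/43.57 = 0.5648
M/D/1: Lq = ρ²/(2(1−ρ)) = 0.3190/(2·0.4352) = 0.36658

Final: 0.36658


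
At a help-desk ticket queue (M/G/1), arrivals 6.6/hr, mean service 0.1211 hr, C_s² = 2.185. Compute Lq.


ρ = λ·E[S] = 6.6·0.1211 = 0.7993
Lq = ρ²(1+C_s²)/(2(1−ρ)) = 0.6388·(1+2.185)/(2·0.2007)
= 0.6388·3.1850/0.4015 = 5.06783

Final: 5.06783


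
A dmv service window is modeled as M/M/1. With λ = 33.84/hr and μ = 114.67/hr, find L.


ρ = λ/μ = 33.84/114.67 = 0.2951
L = ρ/(1−ρ) = 0.2951/(1 − 0.2951) = 0.2951/0.7049 = 0.4187

Final: 0.4187


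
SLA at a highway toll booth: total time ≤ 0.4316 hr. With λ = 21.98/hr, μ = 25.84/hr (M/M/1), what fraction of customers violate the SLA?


W ~ Exponential(μ−λ) for M/M/1.
μ − λ = 25.84 − 21.98 = 3.8600
P(W > t) = e^{−(μ−λ)t} = e^{−1.6660} = 0.189006

Final: 0.189006


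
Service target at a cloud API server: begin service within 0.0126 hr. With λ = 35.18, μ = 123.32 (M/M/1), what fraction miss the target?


ρ = 35.18/123.32 = 0.2853
P(Wq > t) = ρ·e^{−(μ−λ)t} = 0.2853·e^{−1.1106}
= 0.2853·0.329373 = 0.093962

Final: 0.093962


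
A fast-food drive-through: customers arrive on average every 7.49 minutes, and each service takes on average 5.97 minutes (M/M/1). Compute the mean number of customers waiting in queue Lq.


λ = 60/7.49 = 8.0107 /hr
μ = 60/5.97 = 10.0503 /hr
ρ = λ/μ = 8.0107/10.0503 = 0.7971
Lq = ρ²/(1−ρ) = 0.6353/0.2029 = 3.1306

Final: 3.1306


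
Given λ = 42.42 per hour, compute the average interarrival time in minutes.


Mean interarrival time = 1/λ = 1/42.42 hour = 0.02357 hour
In minutes: 0.02357 × 60 = 1.4144 min

Final: 1.4144 min


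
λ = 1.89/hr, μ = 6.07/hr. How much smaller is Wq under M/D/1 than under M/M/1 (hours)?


ρ = 1.89/6.07 = 0.3114
Wq(M/M/1) = ρ/(μ−λ) = 0.3114/4.18 = 0.07449 hr
Wq(M/D/1) = ρ/(2(μ−λ)) = 0.03724 hr
Savings = 0.07449 − 0.03724 = 0.03724 hr

Final: 0.03724 hr


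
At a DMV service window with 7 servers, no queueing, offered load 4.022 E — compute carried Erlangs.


B(7,4.022) = 0.063875 (Erlang-B)
Carried load = a(1 − B) = 4.022·(1 − 0.063875) = 4.022·0.936125 = 3.7651 E

Final: 3.7651 Erlangs


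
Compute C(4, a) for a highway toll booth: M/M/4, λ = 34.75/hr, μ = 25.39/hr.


a = λ/μ = 1.3686; ρ = a/4 = 0.3422
P₀ = 0.252858 (from M/M/c formula)
C(c,a) = [a^c/(c!(1−ρ))]·P₀ = [3.50888/(24·0.6578)]·0.252858
= 0.22225·0.252858 = 0.056197

Final: 0.056197


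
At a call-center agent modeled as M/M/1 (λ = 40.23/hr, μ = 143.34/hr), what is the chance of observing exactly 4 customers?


ρ = 40.23/143.34 = 0.2807
P_n = (1−ρ)·ρ^n = (1 − 0.2807)·0.2807^4 = 0.7193·0.006205 = 0.004463

Final: 0.004463


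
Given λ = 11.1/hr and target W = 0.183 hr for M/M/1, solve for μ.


W = 1/(μ−λ) ⇒ μ − λ = 1/W = 1/0.183 = 5.4645
μ = λ + 1/W = 11.1 + 5.4645 = 16.5645 per hr

Final: 16.5645 /hr


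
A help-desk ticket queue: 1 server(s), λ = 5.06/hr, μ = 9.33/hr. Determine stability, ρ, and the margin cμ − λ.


Total capacity cμ = 1·9.33 = 9.33/hr
ρ = λ/(cμ) = 5.06/9.33 = 0.5423
Stable ⇔ ρ < 1: YES
Spare capacity = cμ − λ = 9.33 − 5.06 = 4.27/hr

Final: ρ = 0.5423; stable; margin = 4.27/hr


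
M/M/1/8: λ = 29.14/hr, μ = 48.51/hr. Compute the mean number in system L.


ρ = 29.14/48.51 = 0.6007
L = ρ[1 − (K+1)ρ^K + Kρ^(K+1)] / [(1−ρ)(1−ρ^(K+1))]
Numerator: 0.6007·(1 − 9·0.016954 + 8·0.010184) = 0.557985
Denominator: (0.3993)·(0.989816) = 0.395233
L = 0.557985/0.395233 = 1.4118

Final: 1.4118


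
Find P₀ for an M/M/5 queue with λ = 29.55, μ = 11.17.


a = λ/μ = 29.55/11.17 = 2.6455; ρ = a/c = 0.5291
Σ_{k=0}^{4} a^k/k! (terms k=0..4) = 1.00000 + 2.64548 + 3.49928 + 3.08576 + 2.04083 = 12.27134
Tail: a^5/(5!(1−ρ)) = 129.57510/(120·0.4709) = 2.29302
P₀ = 1/(12.27134 + 2.29302) = 1/14.56436 = 0.068661

Final: 0.068661


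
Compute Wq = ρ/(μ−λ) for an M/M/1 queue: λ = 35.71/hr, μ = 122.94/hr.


ρ = 35.71/122.94 = 0.2905
Wq = ρ/(μ−λ) = 0.2905/(122.94 − 35.71) = 0.2905/87.23 = 0.003330 hr

Final: 0.003330 hr


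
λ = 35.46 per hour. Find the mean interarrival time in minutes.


Mean interarrival time = 1/λ = 1/35.46 hour = 0.02820 hour
In minutes: 0.02820 × 60 = 1.6920 min

Final: 1.6920 min


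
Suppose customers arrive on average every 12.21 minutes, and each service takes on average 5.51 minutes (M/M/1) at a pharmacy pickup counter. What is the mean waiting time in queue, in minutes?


λ = 60/12.21 = 4.9140 /hr
μ = 60/5.51 = 10.8893 /hr
ρ = λ/μ = 4.9140/10.8893 = 0.4513
Wq = ρ/(μ−λ) = 0.4513/(10.8893−4.9140) = 0.07552 hr
In minutes: 0.07552·60 = 4.531 min

Final: 4.531 min


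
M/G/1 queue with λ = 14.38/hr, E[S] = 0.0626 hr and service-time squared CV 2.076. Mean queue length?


ρ = λ·E[S] = 14.38·0.0626 = 0.9002
Lq = ρ²(1+C_s²)/(2(1−ρ)) = 0.8103·(1+2.076)/(2·0.09981)
= 0.8103·3.0760/0.1996 = 12.48648

Final: 12.48648


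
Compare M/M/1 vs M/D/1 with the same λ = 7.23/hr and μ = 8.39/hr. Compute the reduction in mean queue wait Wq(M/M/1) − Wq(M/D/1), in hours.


ρ = 7.23/8.39 = 0.8617
Wq(M/M/1) = ρ/(μ−λ) = 0.8617/1.16 = 0.74288 hr
Wq(M/D/1) = ρ/(2(μ−λ)) = 0.37144 hr
Savings = 0.74288 − 0.37144 = 0.37144 hr

Final: 0.37144 hr


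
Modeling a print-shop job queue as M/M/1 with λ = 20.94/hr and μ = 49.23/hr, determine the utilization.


ρ = λ/μ = 20.94/49.23 = 0.4254

Final: 0.4254


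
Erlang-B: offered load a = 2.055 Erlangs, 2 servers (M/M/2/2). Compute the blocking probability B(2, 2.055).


B(c,a) = (a^c/c!) / Σ_{k=0}^{c} a^k/k!
a^2/2! = 2.111513
Σ terms (k=0..2): 1.00000 + 2.05500 + 2.11151 = 5.166513
B = 2.111513/5.166513 = 0.408692

Final: 0.408692


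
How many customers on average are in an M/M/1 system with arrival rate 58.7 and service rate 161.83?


ρ = λ/μ = 58.7/161.83 = 0.3627
L = ρ/(1−ρ) = 0.3627/(1 − 0.3627) = 0.3627/0.6373 = 0.5692

Final: 0.5692


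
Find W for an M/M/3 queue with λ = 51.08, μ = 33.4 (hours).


a = 1.5293; ρ = 0.5098; P₀ = 0.203463
Lq = P₀·a^c·ρ/(c!(1−ρ)²) = 0.25731
Wq = Lq/λ = 0.25731/51.08 = 0.005037 hr
W = Wq + 1/μ = 0.005037 + 0.02994 = 0.03498 hr

Final: 0.03498 hr


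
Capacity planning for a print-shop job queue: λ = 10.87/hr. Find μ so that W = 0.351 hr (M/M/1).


W = 1/(μ−λ) ⇒ μ − λ = 1/W = 1/0.351 = 2.8490
μ = λ + 1/W = 10.87 + 2.8490 = 13.7190 per hr

Final: 13.7190 /hr


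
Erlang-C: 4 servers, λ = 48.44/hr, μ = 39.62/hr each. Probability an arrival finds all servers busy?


a = λ/μ = 1.2226; ρ = a/4 = 0.3057
P₀ = 0.293369 (from M/M/c formula)
C(c,a) = [a^c/(c!(1−ρ))]·P₀ = [2.23439/(24·0.6943)]·0.293369
= 0.13408·0.293369 = 0.039336

Final: 0.039336


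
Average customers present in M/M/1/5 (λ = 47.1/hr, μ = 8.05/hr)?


ρ = 47.1/8.05 = 5.8509
L = ρ[1 − (K+1)ρ^K + Kρ^(K+1)] / [(1−ρ)(1−ρ^(K+1))]
Numerator: 5.8509·(1 − 6·6856.857655 + 5·40119.005657) = 932959.622239
Denominator: (-4.8509)·(-40118.005657) = 194609.704461
L = 932959.622239/194609.704461 = 4.7940

Final: 4.7940


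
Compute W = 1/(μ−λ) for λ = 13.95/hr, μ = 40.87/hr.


W = 1/(μ−λ) = 1/(40.87 − 13.95) = 1/26.92 = 0.03715 hr

Final: 0.03715 hr


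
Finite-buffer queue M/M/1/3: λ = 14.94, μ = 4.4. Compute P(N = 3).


ρ = λ/μ = 14.94/4.4 = 3.3955
P_K = (1−ρ)ρ^K/(1−ρ^(K+1)) = (-2.3955·39.146574)/(1 − 132.920414)
= -93.773839/-131.920414 = 0.710836

Final: 0.710836


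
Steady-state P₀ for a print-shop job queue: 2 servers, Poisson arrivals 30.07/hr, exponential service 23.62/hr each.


a = λ/μ = 30.07/23.62 = 1.2731; ρ = a/c = 0.6365
Σ_{k=0}^{1} a^k/k! (terms k=0..1) = 1.00000 + 1.27307 = 2.27307
Tail: a^2/(2!(1−ρ)) = 1.62072/(2·0.3635) = 2.22955
P₀ = 1/(2.27307 + 2.22955) = 1/4.50262 = 0.222093

Final: 0.222093


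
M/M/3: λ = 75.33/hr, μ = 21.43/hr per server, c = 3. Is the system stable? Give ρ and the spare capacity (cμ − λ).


Total capacity cμ = 3·21.43 = 64.29/hr
ρ = λ/(cμ) = 75.33/64.29 = 1.1717
Stable ⇔ ρ < 1: NO
Spare capacity = cμ − λ = 64.29 − 75.33 = -11.04/hr

Final: ρ = 1.1717; unstable; margin = -11.04/hr


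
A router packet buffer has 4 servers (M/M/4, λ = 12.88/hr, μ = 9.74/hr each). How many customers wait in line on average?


a = λ/μ = 1.3224; ρ = a/4 = 0.3306
P₀ = 0.265078
Lq = P₀·a^c·ρ / (c!·(1−ρ)²) = 0.265078·3.05793·0.3306/(24·0.44810)
= 0.02492

Final: 0.02492


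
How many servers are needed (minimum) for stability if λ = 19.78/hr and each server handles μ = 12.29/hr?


Stability requires cμ > λ ⇔ c > λ/μ.
λ/μ = 19.78/12.29 = 1.6094
Minimum integer c = ⌊1.6094⌋ + 1 = 2
Check: 2·12.29 = 24.58 > 19.78, while 1·12.29 = 12.29 ≤ 19.78

Final: 2 servers


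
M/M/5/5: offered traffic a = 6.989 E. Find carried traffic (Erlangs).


B(5,6.989) = 0.424069 (Erlang-B)
Carried load = a(1 − B) = 6.989·(1 − 0.424069) = 6.989·0.575931 = 4.0252 E

Final: 4.0252 Erlangs


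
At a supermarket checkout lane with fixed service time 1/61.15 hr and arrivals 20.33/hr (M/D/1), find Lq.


ρ = 20.33/61.15 = 0.3325
M/D/1: Lq = ρ²/(2(1−ρ)) = 0.1105/(2·0.6675) = 0.08279

Final: 0.08279


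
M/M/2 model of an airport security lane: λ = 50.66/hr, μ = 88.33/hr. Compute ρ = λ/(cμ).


ρ = λ/(cμ) = 50.66/(2·88.33) = 50.66/176.66 = 0.2868

Final: 0.2868


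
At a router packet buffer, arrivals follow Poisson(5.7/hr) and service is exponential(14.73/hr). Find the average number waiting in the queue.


ρ = 5.7/14.73 = 0.3870
Lq = ρ²/(1−ρ) = 0.1497/0.6130 = 0.2443

Final: 0.2443


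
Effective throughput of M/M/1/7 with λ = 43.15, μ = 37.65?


ρ = 1.1461; P_K = (1−ρ)ρ^7/(1−ρ^8) = 0.191947
λ_eff = λ(1 − P_K) = 43.15·(1 − 0.191947) = 43.15·0.808053 = 34.8675 /hr

Final: 34.8675 /hr


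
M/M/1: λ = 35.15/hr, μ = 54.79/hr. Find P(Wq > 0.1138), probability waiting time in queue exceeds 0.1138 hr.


ρ = 35.15/54.79 = 0.6415
P(Wq > t) = ρ·e^{−(μ−λ)t} = 0.6415·e^{−2.2350}
= 0.6415·0.106989 = 0.068638

Final: 0.068638


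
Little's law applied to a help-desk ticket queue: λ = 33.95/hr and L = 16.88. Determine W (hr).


W = L/λ = 16.88/33.95 = 0.4972 hr

Final: 0.4972 hr


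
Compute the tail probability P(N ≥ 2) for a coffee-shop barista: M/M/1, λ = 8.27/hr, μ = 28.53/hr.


ρ = 8.27/28.53 = 0.2899
P(N ≥ n) = ρ^n = 0.2899^2 = 0.084025

Final: 0.084025


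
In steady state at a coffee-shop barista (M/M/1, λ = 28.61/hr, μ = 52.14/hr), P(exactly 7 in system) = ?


ρ = 28.61/52.14 = 0.5487
P_n = (1−ρ)·ρ^n = (1 − 0.5487)·0.5487^7 = 0.4513·0.014977 = 0.006759

Final: 0.006759


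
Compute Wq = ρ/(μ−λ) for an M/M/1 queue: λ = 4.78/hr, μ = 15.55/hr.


ρ = 4.78/15.55 = 0.3074
Wq = ρ/(μ−λ) = 0.3074/(15.55 − 4.78) = 0.3074/10.77 = 0.02854 hr

Final: 0.02854 hr


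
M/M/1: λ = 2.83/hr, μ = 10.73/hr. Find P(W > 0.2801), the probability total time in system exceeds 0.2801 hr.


W ~ Exponential(μ−λ) for M/M/1.
μ − λ = 10.73 − 2.83 = 7.9000
P(W > t) = e^{−(μ−λ)t} = e^{−2.2128} = 0.109395

Final: 0.109395


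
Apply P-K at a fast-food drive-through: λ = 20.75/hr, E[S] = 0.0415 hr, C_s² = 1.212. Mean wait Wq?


ρ = λ·E[S] = 20.75·0.0415 = 0.8611
E[S²] = E[S]²(1+C_s²) = 0.0415²·(1+1.212) = 0.003810
Wq = λ·E[S²]/(2(1−ρ)) = 20.75·0.003810/(2·0.1389) = 0.28461 hr

Final: 0.28461 hr


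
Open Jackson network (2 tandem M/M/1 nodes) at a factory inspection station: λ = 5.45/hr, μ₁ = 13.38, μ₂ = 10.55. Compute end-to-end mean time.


Each node sees arrival rate λ = 5.45/hr (tandem ⇒ throughput preserved).
W₁ = 1/(μ₁−λ) = 1/(13.38−5.45) = 0.12610 hr
W₂ = 1/(μ₂−λ) = 1/(10.55−5.45) = 0.19608 hr
W_total = W₁ + W₂ = 0.12610 + 0.19608 = 0.32218 hr

Final: 0.32218 hr


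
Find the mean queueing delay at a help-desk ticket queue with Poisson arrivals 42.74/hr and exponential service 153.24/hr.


ρ = 42.74/153.24 = 0.2789
Wq = ρ/(μ−λ) = 0.2789/(153.24 − 42.74) = 0.2789/110.50 = 0.002524 hr

Final: 0.002524 hr


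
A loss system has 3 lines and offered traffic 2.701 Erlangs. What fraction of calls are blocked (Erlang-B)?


B(c,a) = (a^c/c!) / Σ_{k=0}^{c} a^k/k!
a^3/3! = 3.284146
Σ terms (k=0..3): 1.00000 + 2.70100 + 3.64770 + 3.28415 = 10.632847
B = 3.284146/10.632847 = 0.308868

Final: 0.308868


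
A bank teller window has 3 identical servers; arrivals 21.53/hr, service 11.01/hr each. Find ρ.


ρ = λ/(cμ) = 21.53/(3·11.01) = 21.53/33.03 = 0.6518

Final: 0.6518


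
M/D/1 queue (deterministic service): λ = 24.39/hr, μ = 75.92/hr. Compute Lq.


ρ = 24.39/75.92 = 0.3213
M/D/1: Lq = ρ²/(2(1−ρ)) = 0.1032/(2·0.6787) = 0.07603

Final: 0.07603


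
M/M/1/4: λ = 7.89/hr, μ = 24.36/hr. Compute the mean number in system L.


ρ = 7.89/24.36 = 0.3239
L = ρ[1 − (K+1)ρ^K + Kρ^(K+1)] / [(1−ρ)(1−ρ^(K+1))]
Numerator: 0.3239·(1 − 5·0.011005 + 4·0.003564) = 0.310687
Denominator: (0.6761)·(0.996436) = 0.673698
L = 0.310687/0.673698 = 0.4612

Final: 0.4612
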